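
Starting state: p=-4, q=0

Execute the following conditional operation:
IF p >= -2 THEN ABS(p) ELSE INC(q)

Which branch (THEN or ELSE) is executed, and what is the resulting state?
Branch: ELSE, Final state: p=-4, q=1

Evaluating condition: p >= -2
p = -4
Condition is False, so ELSE branch executes
After INC(q): p=-4, q=1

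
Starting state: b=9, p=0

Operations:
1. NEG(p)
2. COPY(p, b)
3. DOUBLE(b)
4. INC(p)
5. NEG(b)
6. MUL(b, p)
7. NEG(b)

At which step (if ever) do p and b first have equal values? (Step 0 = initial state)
Step 2

p and b first become equal after step 2.

Comparing values at each step:
Initial: p=0, b=9
After step 1: p=0, b=9
After step 2: p=9, b=9 ← equal!
After step 3: p=9, b=18
After step 4: p=10, b=18
After step 5: p=10, b=-18
After step 6: p=10, b=-180
After step 7: p=10, b=180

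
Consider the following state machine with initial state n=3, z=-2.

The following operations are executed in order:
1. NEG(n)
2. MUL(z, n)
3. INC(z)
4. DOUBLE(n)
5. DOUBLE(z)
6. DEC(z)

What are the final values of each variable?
{n: -6, z: 13}

Step-by-step execution:
Initial: n=3, z=-2
After step 1 (NEG(n)): n=-3, z=-2
After step 2 (MUL(z, n)): n=-3, z=6
After step 3 (INC(z)): n=-3, z=7
After step 4 (DOUBLE(n)): n=-6, z=7
After step 5 (DOUBLE(z)): n=-6, z=14
After step 6 (DEC(z)): n=-6, z=13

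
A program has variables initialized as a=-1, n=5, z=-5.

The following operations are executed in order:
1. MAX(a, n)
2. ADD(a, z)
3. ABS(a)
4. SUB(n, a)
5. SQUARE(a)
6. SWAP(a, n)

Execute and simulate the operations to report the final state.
{a: 5, n: 0, z: -5}

Step-by-step execution:
Initial: a=-1, n=5, z=-5
After step 1 (MAX(a, n)): a=5, n=5, z=-5
After step 2 (ADD(a, z)): a=0, n=5, z=-5
After step 3 (ABS(a)): a=0, n=5, z=-5
After step 4 (SUB(n, a)): a=0, n=5, z=-5
After step 5 (SQUARE(a)): a=0, n=5, z=-5
After step 6 (SWAP(a, n)): a=5, n=0, z=-5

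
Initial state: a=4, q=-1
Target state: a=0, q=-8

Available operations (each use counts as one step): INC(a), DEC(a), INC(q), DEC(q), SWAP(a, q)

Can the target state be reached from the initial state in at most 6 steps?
No

The target state cannot be reached within 6 steps.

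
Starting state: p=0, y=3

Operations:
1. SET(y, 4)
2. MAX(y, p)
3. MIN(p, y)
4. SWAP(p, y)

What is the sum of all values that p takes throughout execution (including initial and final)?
4

Values of p at each step:
Initial: p = 0
After step 1: p = 0
After step 2: p = 0
After step 3: p = 0
After step 4: p = 4
Sum = 0 + 0 + 0 + 0 + 4 = 4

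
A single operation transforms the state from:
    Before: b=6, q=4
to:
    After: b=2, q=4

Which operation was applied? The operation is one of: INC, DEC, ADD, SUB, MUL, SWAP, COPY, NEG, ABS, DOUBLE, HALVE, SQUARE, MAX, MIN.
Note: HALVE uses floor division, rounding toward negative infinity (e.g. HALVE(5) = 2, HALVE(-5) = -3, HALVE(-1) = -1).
SUB(b, q)

Analyzing the change:
Before: b=6, q=4
After: b=2, q=4
Variable b changed from 6 to 2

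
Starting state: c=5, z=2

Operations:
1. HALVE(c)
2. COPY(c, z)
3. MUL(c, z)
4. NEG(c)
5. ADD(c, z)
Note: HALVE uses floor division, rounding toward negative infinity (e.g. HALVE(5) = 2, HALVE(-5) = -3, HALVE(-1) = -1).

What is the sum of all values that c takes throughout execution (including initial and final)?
7

Values of c at each step:
Initial: c = 5
After step 1: c = 2
After step 2: c = 2
After step 3: c = 4
After step 4: c = -4
After step 5: c = -2
Sum = 5 + 2 + 2 + 4 + -4 + -2 = 7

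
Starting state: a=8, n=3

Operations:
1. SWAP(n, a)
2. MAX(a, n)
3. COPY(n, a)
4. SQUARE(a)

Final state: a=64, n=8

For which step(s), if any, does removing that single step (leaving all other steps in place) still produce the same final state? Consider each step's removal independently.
Step(s) 1, 3

Testing removal of each single step:
Without step 1: final = a=64, n=8 (same)
Without step 2: final = a=9, n=3 (different)
Without step 3: final = a=64, n=8 (same)
Without step 4: final = a=8, n=8 (different)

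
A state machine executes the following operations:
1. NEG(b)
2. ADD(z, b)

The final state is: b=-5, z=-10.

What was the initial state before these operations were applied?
b=5, z=-5

Working backwards:
Final state: b=-5, z=-10
Before step 2 (ADD(z, b)): b=-5, z=-5
Before step 1 (NEG(b)): b=5, z=-5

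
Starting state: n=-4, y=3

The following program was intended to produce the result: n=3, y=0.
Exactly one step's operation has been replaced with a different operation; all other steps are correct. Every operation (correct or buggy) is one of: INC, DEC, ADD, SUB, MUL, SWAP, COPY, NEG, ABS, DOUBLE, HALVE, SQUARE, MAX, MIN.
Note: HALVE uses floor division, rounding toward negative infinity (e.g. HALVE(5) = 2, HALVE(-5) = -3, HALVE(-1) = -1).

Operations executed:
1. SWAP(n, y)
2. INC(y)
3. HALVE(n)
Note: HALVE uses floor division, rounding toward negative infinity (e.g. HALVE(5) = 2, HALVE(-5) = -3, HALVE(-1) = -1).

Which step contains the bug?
Step 3

Trace with buggy code:
Initial: n=-4, y=3
After step 1: n=3, y=-4
After step 2: n=3, y=-3
After step 3: n=1, y=-3
Actual final n=1, y=-3 ≠ expected n=3, y=0.
Step 3 is the only position where a single-operation replacement can produce the expected result.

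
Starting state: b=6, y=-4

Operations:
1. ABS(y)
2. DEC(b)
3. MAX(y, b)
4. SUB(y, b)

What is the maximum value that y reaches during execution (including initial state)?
5

Values of y at each step:
Initial: y = -4
After step 1: y = 4
After step 2: y = 4
After step 3: y = 5 ← maximum
After step 4: y = 0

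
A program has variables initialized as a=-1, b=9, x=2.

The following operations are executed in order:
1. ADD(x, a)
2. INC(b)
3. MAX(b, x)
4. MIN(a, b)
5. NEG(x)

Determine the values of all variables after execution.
{a: -1, b: 10, x: -1}

Step-by-step execution:
Initial: a=-1, b=9, x=2
After step 1 (ADD(x, a)): a=-1, b=9, x=1
After step 2 (INC(b)): a=-1, b=10, x=1
After step 3 (MAX(b, x)): a=-1, b=10, x=1
After step 4 (MIN(a, b)): a=-1, b=10, x=1
After step 5 (NEG(x)): a=-1, b=10, x=-1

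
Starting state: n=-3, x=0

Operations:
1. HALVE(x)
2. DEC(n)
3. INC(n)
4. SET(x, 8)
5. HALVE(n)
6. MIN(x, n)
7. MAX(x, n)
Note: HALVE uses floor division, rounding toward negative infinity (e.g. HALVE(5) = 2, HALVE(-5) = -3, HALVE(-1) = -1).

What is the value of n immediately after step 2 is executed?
n = -4

Tracing n through execution:
Initial: n = -3
After step 1 (HALVE(x)): n = -3
After step 2 (DEC(n)): n = -4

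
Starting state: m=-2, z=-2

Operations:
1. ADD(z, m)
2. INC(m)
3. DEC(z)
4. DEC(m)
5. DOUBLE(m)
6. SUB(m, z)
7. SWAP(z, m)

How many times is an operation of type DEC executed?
2

Counting DEC operations:
Step 3: DEC(z) ← DEC
Step 4: DEC(m) ← DEC
Total: 2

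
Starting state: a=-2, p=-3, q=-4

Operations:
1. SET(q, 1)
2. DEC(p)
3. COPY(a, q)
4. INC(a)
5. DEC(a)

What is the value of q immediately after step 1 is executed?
q = 1

Tracing q through execution:
Initial: q = -4
After step 1 (SET(q, 1)): q = 1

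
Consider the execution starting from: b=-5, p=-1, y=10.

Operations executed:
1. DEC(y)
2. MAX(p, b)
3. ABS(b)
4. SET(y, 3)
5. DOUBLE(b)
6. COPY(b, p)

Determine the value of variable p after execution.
p = -1

Tracing execution:
Step 1: DEC(y) → p = -1
Step 2: MAX(p, b) → p = -1
Step 3: ABS(b) → p = -1
Step 4: SET(y, 3) → p = -1
Step 5: DOUBLE(b) → p = -1
Step 6: COPY(b, p) → p = -1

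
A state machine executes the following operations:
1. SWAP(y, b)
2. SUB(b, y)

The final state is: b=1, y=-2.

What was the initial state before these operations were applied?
b=-2, y=-1

Working backwards:
Final state: b=1, y=-2
Before step 2 (SUB(b, y)): b=-1, y=-2
Before step 1 (SWAP(y, b)): b=-2, y=-1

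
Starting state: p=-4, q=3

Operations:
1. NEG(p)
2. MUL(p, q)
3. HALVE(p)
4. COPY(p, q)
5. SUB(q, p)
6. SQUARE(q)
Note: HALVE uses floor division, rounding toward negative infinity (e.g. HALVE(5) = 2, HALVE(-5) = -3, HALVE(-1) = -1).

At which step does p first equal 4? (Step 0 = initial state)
Step 1

Tracing p:
Initial: p = -4
After step 1: p = 4 ← first occurrence
After step 2: p = 12
After step 3: p = 6
After step 4: p = 3
After step 5: p = 3
After step 6: p = 3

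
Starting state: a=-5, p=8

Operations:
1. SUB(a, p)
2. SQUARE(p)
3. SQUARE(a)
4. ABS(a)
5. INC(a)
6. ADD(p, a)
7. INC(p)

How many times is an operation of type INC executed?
2

Counting INC operations:
Step 5: INC(a) ← INC
Step 7: INC(p) ← INC
Total: 2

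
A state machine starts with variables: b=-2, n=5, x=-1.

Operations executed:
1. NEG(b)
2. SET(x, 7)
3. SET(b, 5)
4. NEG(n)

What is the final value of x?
x = 7

Tracing execution:
Step 1: NEG(b) → x = -1
Step 2: SET(x, 7) → x = 7
Step 3: SET(b, 5) → x = 7
Step 4: NEG(n) → x = 7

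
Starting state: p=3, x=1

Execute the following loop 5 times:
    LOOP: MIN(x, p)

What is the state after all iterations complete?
p=3, x=1

Iteration trace:
Start: p=3, x=1
After iteration 1: p=3, x=1
After iteration 2: p=3, x=1
After iteration 3: p=3, x=1
After iteration 4: p=3, x=1
After iteration 5: p=3, x=1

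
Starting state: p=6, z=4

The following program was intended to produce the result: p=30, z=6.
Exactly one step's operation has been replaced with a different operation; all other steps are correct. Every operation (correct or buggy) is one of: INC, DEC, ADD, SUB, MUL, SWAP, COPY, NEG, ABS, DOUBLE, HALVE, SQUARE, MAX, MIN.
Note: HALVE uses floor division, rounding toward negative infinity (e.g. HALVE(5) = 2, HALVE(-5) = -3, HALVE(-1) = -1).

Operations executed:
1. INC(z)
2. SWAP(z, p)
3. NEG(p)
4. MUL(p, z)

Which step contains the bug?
Step 3

Trace with buggy code:
Initial: p=6, z=4
After step 1: p=6, z=5
After step 2: p=5, z=6
After step 3: p=-5, z=6
After step 4: p=-30, z=6
Actual final p=-30, z=6 ≠ expected p=30, z=6.
Step 3 is the only position where a single-operation replacement can produce the expected result.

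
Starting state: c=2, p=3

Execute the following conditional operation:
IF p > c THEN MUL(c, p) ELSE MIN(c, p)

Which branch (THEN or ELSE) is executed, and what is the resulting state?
Branch: THEN, Final state: c=6, p=3

Evaluating condition: p > c
p = 3, c = 2
Condition is True, so THEN branch executes
After MUL(c, p): c=6, p=3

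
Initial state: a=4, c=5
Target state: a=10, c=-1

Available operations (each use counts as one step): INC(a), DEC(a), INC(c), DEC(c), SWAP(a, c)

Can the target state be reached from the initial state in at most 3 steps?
No

The target state cannot be reached within 3 steps.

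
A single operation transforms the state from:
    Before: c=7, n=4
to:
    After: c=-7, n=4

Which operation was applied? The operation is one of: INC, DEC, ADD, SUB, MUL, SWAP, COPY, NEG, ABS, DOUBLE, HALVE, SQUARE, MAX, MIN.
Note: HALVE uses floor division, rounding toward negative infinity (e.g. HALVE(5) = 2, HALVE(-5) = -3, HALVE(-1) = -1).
NEG(c)

Analyzing the change:
Before: c=7, n=4
After: c=-7, n=4
Variable c changed from 7 to -7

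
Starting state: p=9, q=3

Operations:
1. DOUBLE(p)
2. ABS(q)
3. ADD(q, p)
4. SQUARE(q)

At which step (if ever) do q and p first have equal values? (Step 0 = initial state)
Never

q and p never become equal during execution.

Comparing values at each step:
Initial: q=3, p=9
After step 1: q=3, p=18
After step 2: q=3, p=18
After step 3: q=21, p=18
After step 4: q=441, p=18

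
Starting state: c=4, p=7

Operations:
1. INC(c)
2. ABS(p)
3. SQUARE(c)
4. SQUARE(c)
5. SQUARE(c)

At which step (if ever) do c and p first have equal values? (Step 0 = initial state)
Never

c and p never become equal during execution.

Comparing values at each step:
Initial: c=4, p=7
After step 1: c=5, p=7
After step 2: c=5, p=7
After step 3: c=25, p=7
After step 4: c=625, p=7
After step 5: c=390625, p=7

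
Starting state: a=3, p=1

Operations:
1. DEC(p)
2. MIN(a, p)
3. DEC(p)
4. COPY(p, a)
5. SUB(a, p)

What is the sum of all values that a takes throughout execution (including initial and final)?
6

Values of a at each step:
Initial: a = 3
After step 1: a = 3
After step 2: a = 0
After step 3: a = 0
After step 4: a = 0
After step 5: a = 0
Sum = 3 + 3 + 0 + 0 + 0 + 0 = 6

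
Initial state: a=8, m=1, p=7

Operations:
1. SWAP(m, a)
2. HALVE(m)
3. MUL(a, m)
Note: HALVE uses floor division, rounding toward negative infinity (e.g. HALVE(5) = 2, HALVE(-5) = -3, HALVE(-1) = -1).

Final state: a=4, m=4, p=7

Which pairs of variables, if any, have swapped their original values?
None

Comparing initial and final values:
p: 7 → 7
a: 8 → 4
m: 1 → 4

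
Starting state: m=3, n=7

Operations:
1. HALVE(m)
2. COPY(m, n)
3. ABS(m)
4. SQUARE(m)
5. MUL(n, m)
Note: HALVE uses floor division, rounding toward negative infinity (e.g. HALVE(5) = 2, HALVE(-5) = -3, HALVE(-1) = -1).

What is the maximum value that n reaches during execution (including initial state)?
343

Values of n at each step:
Initial: n = 7
After step 1: n = 7
After step 2: n = 7
After step 3: n = 7
After step 4: n = 7
After step 5: n = 343 ← maximum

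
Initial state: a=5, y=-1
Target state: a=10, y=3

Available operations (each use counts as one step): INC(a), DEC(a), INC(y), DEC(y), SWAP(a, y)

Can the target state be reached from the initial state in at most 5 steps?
No

The target state cannot be reached within 5 steps.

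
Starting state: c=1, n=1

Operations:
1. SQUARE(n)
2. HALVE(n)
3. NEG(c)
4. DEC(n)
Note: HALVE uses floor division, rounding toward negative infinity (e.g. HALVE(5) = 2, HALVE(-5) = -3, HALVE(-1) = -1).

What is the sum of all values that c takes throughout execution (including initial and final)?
1

Values of c at each step:
Initial: c = 1
After step 1: c = 1
After step 2: c = 1
After step 3: c = -1
After step 4: c = -1
Sum = 1 + 1 + 1 + -1 + -1 = 1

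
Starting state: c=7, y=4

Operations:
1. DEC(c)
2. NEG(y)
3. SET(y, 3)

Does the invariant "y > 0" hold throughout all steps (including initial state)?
No, violated after step 2

The invariant is violated after step 2.

State at each step:
Initial: c=7, y=4
After step 1: c=6, y=4
After step 2: c=6, y=-4
After step 3: c=6, y=3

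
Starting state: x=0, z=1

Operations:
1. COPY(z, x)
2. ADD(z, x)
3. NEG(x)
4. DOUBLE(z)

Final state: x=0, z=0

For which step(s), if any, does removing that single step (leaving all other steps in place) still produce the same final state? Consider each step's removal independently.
Step(s) 2, 3, 4

Testing removal of each single step:
Without step 1: final = x=0, z=2 (different)
Without step 2: final = x=0, z=0 (same)
Without step 3: final = x=0, z=0 (same)
Without step 4: final = x=0, z=0 (same)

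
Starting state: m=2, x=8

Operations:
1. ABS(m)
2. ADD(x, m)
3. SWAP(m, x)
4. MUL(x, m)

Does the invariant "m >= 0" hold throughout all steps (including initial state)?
Yes

The invariant holds at every step.

State at each step:
Initial: m=2, x=8
After step 1: m=2, x=8
After step 2: m=2, x=10
After step 3: m=10, x=2
After step 4: m=10, x=20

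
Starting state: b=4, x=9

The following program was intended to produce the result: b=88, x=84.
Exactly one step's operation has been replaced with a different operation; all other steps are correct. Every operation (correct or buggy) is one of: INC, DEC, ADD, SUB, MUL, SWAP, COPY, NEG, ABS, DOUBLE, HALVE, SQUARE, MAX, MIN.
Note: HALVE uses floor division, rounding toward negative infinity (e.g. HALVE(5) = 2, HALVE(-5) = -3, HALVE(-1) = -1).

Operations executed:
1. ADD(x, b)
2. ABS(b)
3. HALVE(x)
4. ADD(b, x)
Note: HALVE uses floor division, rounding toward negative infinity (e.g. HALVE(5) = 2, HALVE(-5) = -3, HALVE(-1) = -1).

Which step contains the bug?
Step 2

Trace with buggy code:
Initial: b=4, x=9
After step 1: b=4, x=13
After step 2: b=4, x=13
After step 3: b=4, x=6
After step 4: b=10, x=6
Actual final b=10, x=6 ≠ expected b=88, x=84.
Step 2 is the only position where a single-operation replacement can produce the expected result.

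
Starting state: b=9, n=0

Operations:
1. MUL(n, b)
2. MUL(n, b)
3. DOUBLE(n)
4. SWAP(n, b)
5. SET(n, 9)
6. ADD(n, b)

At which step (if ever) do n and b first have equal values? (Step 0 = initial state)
Never

n and b never become equal during execution.

Comparing values at each step:
Initial: n=0, b=9
After step 1: n=0, b=9
After step 2: n=0, b=9
After step 3: n=0, b=9
After step 4: n=9, b=0
After step 5: n=9, b=0
After step 6: n=9, b=0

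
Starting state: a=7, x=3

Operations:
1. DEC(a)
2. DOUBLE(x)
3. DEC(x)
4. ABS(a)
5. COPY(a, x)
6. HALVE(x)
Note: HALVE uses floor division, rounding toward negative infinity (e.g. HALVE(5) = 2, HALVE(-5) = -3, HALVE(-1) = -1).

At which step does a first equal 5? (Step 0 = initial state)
Step 5

Tracing a:
Initial: a = 7
After step 1: a = 6
After step 2: a = 6
After step 3: a = 6
After step 4: a = 6
After step 5: a = 5 ← first occurrence
After step 6: a = 5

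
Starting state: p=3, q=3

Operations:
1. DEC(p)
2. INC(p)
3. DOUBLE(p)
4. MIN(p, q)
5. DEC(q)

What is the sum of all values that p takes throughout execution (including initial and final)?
20

Values of p at each step:
Initial: p = 3
After step 1: p = 2
After step 2: p = 3
After step 3: p = 6
After step 4: p = 3
After step 5: p = 3
Sum = 3 + 2 + 3 + 6 + 3 + 3 = 20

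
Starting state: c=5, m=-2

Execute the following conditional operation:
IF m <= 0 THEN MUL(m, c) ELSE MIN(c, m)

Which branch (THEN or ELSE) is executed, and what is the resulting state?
Branch: THEN, Final state: c=5, m=-10

Evaluating condition: m <= 0
m = -2
Condition is True, so THEN branch executes
After MUL(m, c): c=5, m=-10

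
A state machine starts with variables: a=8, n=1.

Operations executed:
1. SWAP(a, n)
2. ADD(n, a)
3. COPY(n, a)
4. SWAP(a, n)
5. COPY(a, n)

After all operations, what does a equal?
a = 1

Tracing execution:
Step 1: SWAP(a, n) → a = 1
Step 2: ADD(n, a) → a = 1
Step 3: COPY(n, a) → a = 1
Step 4: SWAP(a, n) → a = 1
Step 5: COPY(a, n) → a = 1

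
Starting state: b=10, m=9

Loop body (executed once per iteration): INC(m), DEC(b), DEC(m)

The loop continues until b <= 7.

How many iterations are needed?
3

Tracing iterations:
Initial: b=10, m=9
After iteration 1: b=9, m=9
After iteration 2: b=8, m=9
After iteration 3: b=7, m=9
b <= 7 now holds, so the loop exits after 3 iterations.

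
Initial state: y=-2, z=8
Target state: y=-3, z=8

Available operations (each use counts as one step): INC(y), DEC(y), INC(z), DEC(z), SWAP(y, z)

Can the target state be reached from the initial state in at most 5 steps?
Yes

Path (1 step): DEC(y)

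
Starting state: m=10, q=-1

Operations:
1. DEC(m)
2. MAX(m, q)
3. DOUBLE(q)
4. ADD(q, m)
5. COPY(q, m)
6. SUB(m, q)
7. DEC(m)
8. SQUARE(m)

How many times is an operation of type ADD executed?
1

Counting ADD operations:
Step 4: ADD(q, m) ← ADD
Total: 1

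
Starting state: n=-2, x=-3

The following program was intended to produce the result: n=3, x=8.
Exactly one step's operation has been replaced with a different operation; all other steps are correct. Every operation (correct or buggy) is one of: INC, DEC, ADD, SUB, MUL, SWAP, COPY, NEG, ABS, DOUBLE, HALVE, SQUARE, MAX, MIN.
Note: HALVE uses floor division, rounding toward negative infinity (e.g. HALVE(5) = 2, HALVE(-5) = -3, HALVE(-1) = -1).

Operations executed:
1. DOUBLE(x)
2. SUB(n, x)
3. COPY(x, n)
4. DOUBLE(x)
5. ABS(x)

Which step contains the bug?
Step 5

Trace with buggy code:
Initial: n=-2, x=-3
After step 1: n=-2, x=-6
After step 2: n=4, x=-6
After step 3: n=4, x=4
After step 4: n=4, x=8
After step 5: n=4, x=8
Actual final n=4, x=8 ≠ expected n=3, x=8.
Step 5 is the only position where a single-operation replacement can produce the expected result.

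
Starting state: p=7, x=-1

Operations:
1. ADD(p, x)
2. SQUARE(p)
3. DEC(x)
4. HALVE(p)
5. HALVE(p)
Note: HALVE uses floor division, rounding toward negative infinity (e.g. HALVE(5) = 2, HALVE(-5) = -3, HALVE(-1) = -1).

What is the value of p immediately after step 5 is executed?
p = 9

Tracing p through execution:
Initial: p = 7
After step 1 (ADD(p, x)): p = 6
After step 2 (SQUARE(p)): p = 36
After step 3 (DEC(x)): p = 36
After step 4 (HALVE(p)): p = 18
After step 5 (HALVE(p)): p = 9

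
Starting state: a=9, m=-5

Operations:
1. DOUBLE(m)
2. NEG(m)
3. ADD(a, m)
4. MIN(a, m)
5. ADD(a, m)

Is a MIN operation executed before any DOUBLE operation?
No

First MIN: step 4
First DOUBLE: step 1
Since 4 > 1, DOUBLE comes first.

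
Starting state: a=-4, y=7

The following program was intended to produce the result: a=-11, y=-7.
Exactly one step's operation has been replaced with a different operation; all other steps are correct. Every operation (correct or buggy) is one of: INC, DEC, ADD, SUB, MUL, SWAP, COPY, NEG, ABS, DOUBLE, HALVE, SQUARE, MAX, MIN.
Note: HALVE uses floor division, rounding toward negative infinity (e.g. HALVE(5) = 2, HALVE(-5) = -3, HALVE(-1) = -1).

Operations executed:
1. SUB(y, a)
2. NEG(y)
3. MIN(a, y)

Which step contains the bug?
Step 1

Trace with buggy code:
Initial: a=-4, y=7
After step 1: a=-4, y=11
After step 2: a=-4, y=-11
After step 3: a=-11, y=-11
Actual final a=-11, y=-11 ≠ expected a=-11, y=-7.
Step 1 is the only position where a single-operation replacement can produce the expected result.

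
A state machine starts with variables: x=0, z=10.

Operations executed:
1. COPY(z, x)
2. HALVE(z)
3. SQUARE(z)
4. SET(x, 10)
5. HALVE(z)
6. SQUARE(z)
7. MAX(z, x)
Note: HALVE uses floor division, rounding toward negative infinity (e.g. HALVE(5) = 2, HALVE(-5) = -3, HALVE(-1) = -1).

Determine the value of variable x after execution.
x = 10

Tracing execution:
Step 1: COPY(z, x) → x = 0
Step 2: HALVE(z) → x = 0
Step 3: SQUARE(z) → x = 0
Step 4: SET(x, 10) → x = 10
Step 5: HALVE(z) → x = 10
Step 6: SQUARE(z) → x = 10
Step 7: MAX(z, x) → x = 10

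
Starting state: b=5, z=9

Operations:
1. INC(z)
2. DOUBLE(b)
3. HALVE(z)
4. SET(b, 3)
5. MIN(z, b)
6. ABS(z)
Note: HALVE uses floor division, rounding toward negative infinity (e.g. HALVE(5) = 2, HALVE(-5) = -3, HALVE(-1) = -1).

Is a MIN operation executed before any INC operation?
No

First MIN: step 5
First INC: step 1
Since 5 > 1, INC comes first.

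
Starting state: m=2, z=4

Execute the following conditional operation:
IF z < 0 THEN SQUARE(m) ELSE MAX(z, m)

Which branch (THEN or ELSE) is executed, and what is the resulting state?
Branch: ELSE, Final state: m=2, z=4

Evaluating condition: z < 0
z = 4
Condition is False, so ELSE branch executes
After MAX(z, m): m=2, z=4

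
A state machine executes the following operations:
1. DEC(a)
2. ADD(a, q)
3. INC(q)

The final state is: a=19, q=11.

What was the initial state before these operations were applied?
a=10, q=10

Working backwards:
Final state: a=19, q=11
Before step 3 (INC(q)): a=19, q=10
Before step 2 (ADD(a, q)): a=9, q=10
Before step 1 (DEC(a)): a=10, q=10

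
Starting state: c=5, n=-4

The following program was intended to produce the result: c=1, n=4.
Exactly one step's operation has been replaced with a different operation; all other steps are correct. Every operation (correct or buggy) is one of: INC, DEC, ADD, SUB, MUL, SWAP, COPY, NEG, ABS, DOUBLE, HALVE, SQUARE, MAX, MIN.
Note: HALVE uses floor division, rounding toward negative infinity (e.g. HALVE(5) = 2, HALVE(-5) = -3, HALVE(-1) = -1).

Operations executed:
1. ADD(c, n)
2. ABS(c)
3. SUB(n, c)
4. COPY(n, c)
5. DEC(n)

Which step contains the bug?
Step 4

Trace with buggy code:
Initial: c=5, n=-4
After step 1: c=1, n=-4
After step 2: c=1, n=-4
After step 3: c=1, n=-5
After step 4: c=1, n=1
After step 5: c=1, n=0
Actual final c=1, n=0 ≠ expected c=1, n=4.
Step 4 is the only position where a single-operation replacement can produce the expected result.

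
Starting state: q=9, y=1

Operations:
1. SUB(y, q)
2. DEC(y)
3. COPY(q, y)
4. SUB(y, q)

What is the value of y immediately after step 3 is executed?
y = -9

Tracing y through execution:
Initial: y = 1
After step 1 (SUB(y, q)): y = -8
After step 2 (DEC(y)): y = -9
After step 3 (COPY(q, y)): y = -9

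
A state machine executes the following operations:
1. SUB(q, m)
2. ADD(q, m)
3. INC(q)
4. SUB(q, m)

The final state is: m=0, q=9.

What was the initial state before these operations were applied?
m=0, q=8

Working backwards:
Final state: m=0, q=9
Before step 4 (SUB(q, m)): m=0, q=9
Before step 3 (INC(q)): m=0, q=8
Before step 2 (ADD(q, m)): m=0, q=8
Before step 1 (SUB(q, m)): m=0, q=8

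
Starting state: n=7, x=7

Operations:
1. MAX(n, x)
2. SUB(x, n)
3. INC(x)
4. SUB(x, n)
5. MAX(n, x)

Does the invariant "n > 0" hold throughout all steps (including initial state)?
Yes

The invariant holds at every step.

State at each step:
Initial: n=7, x=7
After step 1: n=7, x=7
After step 2: n=7, x=0
After step 3: n=7, x=1
After step 4: n=7, x=-6
After step 5: n=7, x=-6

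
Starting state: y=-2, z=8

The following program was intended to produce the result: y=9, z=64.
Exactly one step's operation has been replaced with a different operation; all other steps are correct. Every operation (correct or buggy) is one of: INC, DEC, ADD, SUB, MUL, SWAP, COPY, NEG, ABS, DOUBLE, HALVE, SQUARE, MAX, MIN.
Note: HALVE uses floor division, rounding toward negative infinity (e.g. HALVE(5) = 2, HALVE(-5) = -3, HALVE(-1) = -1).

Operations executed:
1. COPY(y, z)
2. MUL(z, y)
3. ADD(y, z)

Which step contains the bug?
Step 3

Trace with buggy code:
Initial: y=-2, z=8
After step 1: y=8, z=8
After step 2: y=8, z=64
After step 3: y=72, z=64
Actual final y=72, z=64 ≠ expected y=9, z=64.
Step 3 is the only position where a single-operation replacement can produce the expected result.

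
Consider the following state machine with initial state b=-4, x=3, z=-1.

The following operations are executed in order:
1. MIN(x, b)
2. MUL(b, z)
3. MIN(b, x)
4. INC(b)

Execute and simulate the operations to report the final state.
{b: -3, x: -4, z: -1}

Step-by-step execution:
Initial: b=-4, x=3, z=-1
After step 1 (MIN(x, b)): b=-4, x=-4, z=-1
After step 2 (MUL(b, z)): b=4, x=-4, z=-1
After step 3 (MIN(b, x)): b=-4, x=-4, z=-1
After step 4 (INC(b)): b=-3, x=-4, z=-1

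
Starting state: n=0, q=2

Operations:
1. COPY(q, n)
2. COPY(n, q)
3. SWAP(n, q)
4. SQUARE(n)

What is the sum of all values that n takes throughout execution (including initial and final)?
0

Values of n at each step:
Initial: n = 0
After step 1: n = 0
After step 2: n = 0
After step 3: n = 0
After step 4: n = 0
Sum = 0 + 0 + 0 + 0 + 0 = 0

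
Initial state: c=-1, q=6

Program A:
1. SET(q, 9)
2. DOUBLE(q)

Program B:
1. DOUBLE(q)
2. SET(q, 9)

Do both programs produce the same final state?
No

Program A final state: c=-1, q=18
Program B final state: c=-1, q=9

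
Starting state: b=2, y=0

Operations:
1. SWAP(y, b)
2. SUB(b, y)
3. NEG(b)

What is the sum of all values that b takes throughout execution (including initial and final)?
2

Values of b at each step:
Initial: b = 2
After step 1: b = 0
After step 2: b = -2
After step 3: b = 2
Sum = 2 + 0 + -2 + 2 = 2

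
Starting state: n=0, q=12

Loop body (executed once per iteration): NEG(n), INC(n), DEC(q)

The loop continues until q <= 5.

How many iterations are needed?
7

Tracing iterations:
Initial: n=0, q=12
After iteration 1: n=1, q=11
After iteration 2: n=0, q=10
After iteration 3: n=1, q=9
After iteration 4: n=0, q=8
After iteration 5: n=1, q=7
After iteration 6: n=0, q=6
After iteration 7: n=1, q=5
q <= 5 now holds, so the loop exits after 7 iterations.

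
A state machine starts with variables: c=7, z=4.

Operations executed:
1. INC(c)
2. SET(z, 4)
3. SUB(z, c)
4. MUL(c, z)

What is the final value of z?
z = -4

Tracing execution:
Step 1: INC(c) → z = 4
Step 2: SET(z, 4) → z = 4
Step 3: SUB(z, c) → z = -4
Step 4: MUL(c, z) → z = -4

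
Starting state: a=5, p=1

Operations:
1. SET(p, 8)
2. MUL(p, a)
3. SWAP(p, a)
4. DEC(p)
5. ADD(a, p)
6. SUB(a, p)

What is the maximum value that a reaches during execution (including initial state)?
44

Values of a at each step:
Initial: a = 5
After step 1: a = 5
After step 2: a = 5
After step 3: a = 40
After step 4: a = 40
After step 5: a = 44 ← maximum
After step 6: a = 40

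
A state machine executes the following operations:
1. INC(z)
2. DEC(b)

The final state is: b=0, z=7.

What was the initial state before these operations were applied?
b=1, z=6

Working backwards:
Final state: b=0, z=7
Before step 2 (DEC(b)): b=1, z=7
Before step 1 (INC(z)): b=1, z=6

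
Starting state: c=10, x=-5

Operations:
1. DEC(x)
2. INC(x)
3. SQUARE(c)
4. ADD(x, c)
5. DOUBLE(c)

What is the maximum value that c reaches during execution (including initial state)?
200

Values of c at each step:
Initial: c = 10
After step 1: c = 10
After step 2: c = 10
After step 3: c = 100
After step 4: c = 100
After step 5: c = 200 ← maximum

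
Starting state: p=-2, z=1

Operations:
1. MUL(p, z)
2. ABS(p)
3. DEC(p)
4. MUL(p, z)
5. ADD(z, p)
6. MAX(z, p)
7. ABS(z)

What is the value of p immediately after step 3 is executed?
p = 1

Tracing p through execution:
Initial: p = -2
After step 1 (MUL(p, z)): p = -2
After step 2 (ABS(p)): p = 2
After step 3 (DEC(p)): p = 1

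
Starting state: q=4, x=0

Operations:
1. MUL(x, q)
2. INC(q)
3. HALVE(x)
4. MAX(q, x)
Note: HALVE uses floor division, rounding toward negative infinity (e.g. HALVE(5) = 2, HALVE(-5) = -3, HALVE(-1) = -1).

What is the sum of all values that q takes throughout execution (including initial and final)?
23

Values of q at each step:
Initial: q = 4
After step 1: q = 4
After step 2: q = 5
After step 3: q = 5
After step 4: q = 5
Sum = 4 + 4 + 5 + 5 + 5 = 23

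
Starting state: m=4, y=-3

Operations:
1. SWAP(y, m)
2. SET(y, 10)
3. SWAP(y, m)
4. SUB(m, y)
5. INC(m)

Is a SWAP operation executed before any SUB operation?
Yes

First SWAP: step 1
First SUB: step 4
Since 1 < 4, SWAP comes first.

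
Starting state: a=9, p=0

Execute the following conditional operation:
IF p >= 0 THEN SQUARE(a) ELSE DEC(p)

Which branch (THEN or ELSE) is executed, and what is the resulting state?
Branch: THEN, Final state: a=81, p=0

Evaluating condition: p >= 0
p = 0
Condition is True, so THEN branch executes
After SQUARE(a): a=81, p=0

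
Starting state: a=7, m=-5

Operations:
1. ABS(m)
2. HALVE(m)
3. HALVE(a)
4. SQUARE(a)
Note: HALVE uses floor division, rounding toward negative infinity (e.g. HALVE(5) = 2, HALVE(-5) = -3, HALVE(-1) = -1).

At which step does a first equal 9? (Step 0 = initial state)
Step 4

Tracing a:
Initial: a = 7
After step 1: a = 7
After step 2: a = 7
After step 3: a = 3
After step 4: a = 9 ← first occurrence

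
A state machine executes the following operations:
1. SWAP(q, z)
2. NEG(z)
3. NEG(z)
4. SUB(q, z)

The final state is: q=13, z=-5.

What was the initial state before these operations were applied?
q=-5, z=8

Working backwards:
Final state: q=13, z=-5
Before step 4 (SUB(q, z)): q=8, z=-5
Before step 3 (NEG(z)): q=8, z=5
Before step 2 (NEG(z)): q=8, z=-5
Before step 1 (SWAP(q, z)): q=-5, z=8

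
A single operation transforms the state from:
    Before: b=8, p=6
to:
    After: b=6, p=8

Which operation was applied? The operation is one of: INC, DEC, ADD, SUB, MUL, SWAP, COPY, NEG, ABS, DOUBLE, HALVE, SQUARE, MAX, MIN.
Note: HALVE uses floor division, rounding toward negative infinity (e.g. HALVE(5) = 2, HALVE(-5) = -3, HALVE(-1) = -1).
SWAP(b, p)

Analyzing the change:
Before: b=8, p=6
After: b=6, p=8
Variable b changed from 8 to 6
Variable p changed from 6 to 8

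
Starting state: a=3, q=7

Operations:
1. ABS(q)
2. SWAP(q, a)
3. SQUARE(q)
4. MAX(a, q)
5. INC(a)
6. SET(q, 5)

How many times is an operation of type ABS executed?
1

Counting ABS operations:
Step 1: ABS(q) ← ABS
Total: 1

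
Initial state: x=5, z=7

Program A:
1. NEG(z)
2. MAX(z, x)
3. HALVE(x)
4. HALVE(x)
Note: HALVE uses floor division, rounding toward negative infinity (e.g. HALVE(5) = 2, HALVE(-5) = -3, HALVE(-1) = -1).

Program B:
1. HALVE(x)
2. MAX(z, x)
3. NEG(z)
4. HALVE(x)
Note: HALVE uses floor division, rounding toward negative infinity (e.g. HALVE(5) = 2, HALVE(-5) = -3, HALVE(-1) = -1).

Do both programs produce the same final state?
No

Program A final state: x=1, z=5
Program B final state: x=1, z=-7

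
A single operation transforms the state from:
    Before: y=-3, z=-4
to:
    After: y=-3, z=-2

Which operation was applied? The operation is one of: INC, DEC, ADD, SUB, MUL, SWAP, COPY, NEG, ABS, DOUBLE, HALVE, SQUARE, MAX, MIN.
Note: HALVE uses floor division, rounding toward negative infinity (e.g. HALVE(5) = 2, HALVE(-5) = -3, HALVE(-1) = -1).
HALVE(z)

Analyzing the change:
Before: y=-3, z=-4
After: y=-3, z=-2
Variable z changed from -4 to -2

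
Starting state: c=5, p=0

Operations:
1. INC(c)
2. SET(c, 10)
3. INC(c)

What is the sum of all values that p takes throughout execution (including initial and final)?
0

Values of p at each step:
Initial: p = 0
After step 1: p = 0
After step 2: p = 0
After step 3: p = 0
Sum = 0 + 0 + 0 + 0 = 0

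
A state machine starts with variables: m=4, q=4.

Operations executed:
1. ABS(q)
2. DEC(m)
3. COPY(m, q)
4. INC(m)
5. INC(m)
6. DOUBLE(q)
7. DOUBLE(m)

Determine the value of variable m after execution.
m = 12

Tracing execution:
Step 1: ABS(q) → m = 4
Step 2: DEC(m) → m = 3
Step 3: COPY(m, q) → m = 4
Step 4: INC(m) → m = 5
Step 5: INC(m) → m = 6
Step 6: DOUBLE(q) → m = 6
Step 7: DOUBLE(m) → m = 12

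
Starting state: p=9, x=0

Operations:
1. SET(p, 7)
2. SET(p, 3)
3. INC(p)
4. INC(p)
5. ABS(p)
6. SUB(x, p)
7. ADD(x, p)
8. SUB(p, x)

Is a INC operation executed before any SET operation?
No

First INC: step 3
First SET: step 1
Since 3 > 1, SET comes first.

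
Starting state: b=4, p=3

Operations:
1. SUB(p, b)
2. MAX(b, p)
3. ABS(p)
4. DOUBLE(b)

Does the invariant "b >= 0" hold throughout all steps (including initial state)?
Yes

The invariant holds at every step.

State at each step:
Initial: b=4, p=3
After step 1: b=4, p=-1
After step 2: b=4, p=-1
After step 3: b=4, p=1
After step 4: b=8, p=1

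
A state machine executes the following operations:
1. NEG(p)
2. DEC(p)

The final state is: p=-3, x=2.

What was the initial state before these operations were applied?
p=2, x=2

Working backwards:
Final state: p=-3, x=2
Before step 2 (DEC(p)): p=-2, x=2
Before step 1 (NEG(p)): p=2, x=2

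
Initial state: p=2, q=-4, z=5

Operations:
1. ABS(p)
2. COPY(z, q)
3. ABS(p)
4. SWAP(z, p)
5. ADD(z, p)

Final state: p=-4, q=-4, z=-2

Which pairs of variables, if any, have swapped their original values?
None

Comparing initial and final values:
q: -4 → -4
z: 5 → -2
p: 2 → -4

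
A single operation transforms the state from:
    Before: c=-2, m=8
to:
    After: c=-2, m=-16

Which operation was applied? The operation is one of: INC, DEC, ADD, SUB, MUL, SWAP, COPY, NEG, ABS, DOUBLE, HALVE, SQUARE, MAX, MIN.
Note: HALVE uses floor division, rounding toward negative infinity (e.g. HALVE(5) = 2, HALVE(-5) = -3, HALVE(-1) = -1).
MUL(m, c)

Analyzing the change:
Before: c=-2, m=8
After: c=-2, m=-16
Variable m changed from 8 to -16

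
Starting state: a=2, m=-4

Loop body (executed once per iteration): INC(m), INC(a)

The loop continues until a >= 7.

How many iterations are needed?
5

Tracing iterations:
Initial: a=2, m=-4
After iteration 1: a=3, m=-3
After iteration 2: a=4, m=-2
After iteration 3: a=5, m=-1
After iteration 4: a=6, m=0
After iteration 5: a=7, m=1
a >= 7 now holds, so the loop exits after 5 iterations.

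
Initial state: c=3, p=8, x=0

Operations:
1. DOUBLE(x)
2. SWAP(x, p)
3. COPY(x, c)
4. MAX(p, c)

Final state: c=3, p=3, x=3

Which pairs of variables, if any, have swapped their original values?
None

Comparing initial and final values:
x: 0 → 3
c: 3 → 3
p: 8 → 3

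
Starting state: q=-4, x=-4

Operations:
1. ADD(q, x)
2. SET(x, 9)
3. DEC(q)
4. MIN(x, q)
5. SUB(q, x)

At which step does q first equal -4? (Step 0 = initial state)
Step 0

Tracing q:
Initial: q = -4 ← first occurrence
After step 1: q = -8
After step 2: q = -8
After step 3: q = -9
After step 4: q = -9
After step 5: q = 0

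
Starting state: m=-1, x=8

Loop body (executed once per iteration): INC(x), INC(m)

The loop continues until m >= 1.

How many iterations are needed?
2

Tracing iterations:
Initial: m=-1, x=8
After iteration 1: m=0, x=9
After iteration 2: m=1, x=10
m >= 1 now holds, so the loop exits after 2 iterations.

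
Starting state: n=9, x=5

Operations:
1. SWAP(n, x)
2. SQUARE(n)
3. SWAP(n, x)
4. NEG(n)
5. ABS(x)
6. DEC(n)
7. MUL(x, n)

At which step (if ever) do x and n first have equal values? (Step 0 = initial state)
Never

x and n never become equal during execution.

Comparing values at each step:
Initial: x=5, n=9
After step 1: x=9, n=5
After step 2: x=9, n=25
After step 3: x=25, n=9
After step 4: x=25, n=-9
After step 5: x=25, n=-9
After step 6: x=25, n=-10
After step 7: x=-250, n=-10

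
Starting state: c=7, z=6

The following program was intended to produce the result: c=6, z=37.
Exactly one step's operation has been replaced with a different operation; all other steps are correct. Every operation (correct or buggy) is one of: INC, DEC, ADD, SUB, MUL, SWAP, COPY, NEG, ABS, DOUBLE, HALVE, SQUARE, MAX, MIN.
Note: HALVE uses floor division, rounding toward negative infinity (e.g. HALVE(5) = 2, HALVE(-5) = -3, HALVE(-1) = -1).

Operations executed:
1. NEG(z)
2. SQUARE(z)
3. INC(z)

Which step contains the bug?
Step 1

Trace with buggy code:
Initial: c=7, z=6
After step 1: c=7, z=-6
After step 2: c=7, z=36
After step 3: c=7, z=37
Actual final c=7, z=37 ≠ expected c=6, z=37.
Step 1 is the only position where a single-operation replacement can produce the expected result.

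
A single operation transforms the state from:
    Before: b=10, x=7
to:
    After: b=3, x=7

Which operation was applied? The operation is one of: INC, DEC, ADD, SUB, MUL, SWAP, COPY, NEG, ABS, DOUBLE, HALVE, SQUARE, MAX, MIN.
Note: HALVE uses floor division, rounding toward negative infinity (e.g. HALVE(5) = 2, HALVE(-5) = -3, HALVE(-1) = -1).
SUB(b, x)

Analyzing the change:
Before: b=10, x=7
After: b=3, x=7
Variable b changed from 10 to 3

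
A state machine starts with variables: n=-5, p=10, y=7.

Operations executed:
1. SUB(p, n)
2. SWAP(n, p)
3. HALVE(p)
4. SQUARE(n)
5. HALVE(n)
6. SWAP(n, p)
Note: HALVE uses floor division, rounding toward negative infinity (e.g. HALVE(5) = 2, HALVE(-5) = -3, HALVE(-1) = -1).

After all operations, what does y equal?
y = 7

Tracing execution:
Step 1: SUB(p, n) → y = 7
Step 2: SWAP(n, p) → y = 7
Step 3: HALVE(p) → y = 7
Step 4: SQUARE(n) → y = 7
Step 5: HALVE(n) → y = 7
Step 6: SWAP(n, p) → y = 7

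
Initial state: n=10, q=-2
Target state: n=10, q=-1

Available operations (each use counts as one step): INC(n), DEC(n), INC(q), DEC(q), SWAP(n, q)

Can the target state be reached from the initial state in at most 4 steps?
Yes

Path (1 step): INC(q)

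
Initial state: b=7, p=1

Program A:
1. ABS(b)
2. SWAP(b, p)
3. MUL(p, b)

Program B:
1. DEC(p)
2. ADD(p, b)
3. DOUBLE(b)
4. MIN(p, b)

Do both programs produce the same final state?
No

Program A final state: b=1, p=7
Program B final state: b=14, p=7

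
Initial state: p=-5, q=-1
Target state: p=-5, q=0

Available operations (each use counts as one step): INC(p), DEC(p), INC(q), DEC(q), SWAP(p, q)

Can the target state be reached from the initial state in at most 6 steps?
Yes

Path (1 step): INC(q)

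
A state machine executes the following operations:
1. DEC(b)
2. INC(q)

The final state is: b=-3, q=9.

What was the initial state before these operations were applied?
b=-2, q=8

Working backwards:
Final state: b=-3, q=9
Before step 2 (INC(q)): b=-3, q=8
Before step 1 (DEC(b)): b=-2, q=8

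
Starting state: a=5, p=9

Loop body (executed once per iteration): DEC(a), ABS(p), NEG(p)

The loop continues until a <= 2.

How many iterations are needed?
3

Tracing iterations:
Initial: a=5, p=9
After iteration 1: a=4, p=-9
After iteration 2: a=3, p=-9
After iteration 3: a=2, p=-9
a <= 2 now holds, so the loop exits after 3 iterations.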